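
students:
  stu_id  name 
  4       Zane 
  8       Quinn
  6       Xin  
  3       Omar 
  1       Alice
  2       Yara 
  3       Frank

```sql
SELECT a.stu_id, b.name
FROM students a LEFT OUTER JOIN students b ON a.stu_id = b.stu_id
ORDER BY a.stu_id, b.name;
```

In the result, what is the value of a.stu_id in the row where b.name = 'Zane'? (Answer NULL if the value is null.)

LEFT JOIN keeps every row from `students a`; unmatched rows get NULL for `students b`'s columns.
Matching on a.stu_id = b.stu_id.
- a row (stu_id=4): matches 1 b row(s) → 1 output row(s).
- a row (stu_id=8): matches 1 b row(s) → 1 output row(s).
- a row (stu_id=6): matches 1 b row(s) → 1 output row(s).
- a row (stu_id=3): matches 2 b row(s) → 2 output row(s).
- a row (stu_id=1): matches 1 b row(s) → 1 output row(s).
- a row (stu_id=2): matches 1 b row(s) → 1 output row(s).
- a row (stu_id=3): matches 2 b row(s) → 2 output row(s).

4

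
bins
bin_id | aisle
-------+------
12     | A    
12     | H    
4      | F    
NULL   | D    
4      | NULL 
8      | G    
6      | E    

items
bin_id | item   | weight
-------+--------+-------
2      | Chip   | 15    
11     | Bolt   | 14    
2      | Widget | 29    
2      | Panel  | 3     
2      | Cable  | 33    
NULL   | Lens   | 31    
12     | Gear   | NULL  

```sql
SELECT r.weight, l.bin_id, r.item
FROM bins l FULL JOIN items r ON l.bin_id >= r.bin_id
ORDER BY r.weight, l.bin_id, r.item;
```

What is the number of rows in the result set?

FULL OUTER JOIN keeps every row from both sides; unmatched rows get NULL for the other side's columns.
Matching on l.bin_id >= r.bin_id. A NULL in a compared column never satisfies the condition.
Matched pairs: 28; unmatched l rows kept: 1; unmatched r rows kept: 1.
Total: 28 matched + 2 padded = 30 rows.

30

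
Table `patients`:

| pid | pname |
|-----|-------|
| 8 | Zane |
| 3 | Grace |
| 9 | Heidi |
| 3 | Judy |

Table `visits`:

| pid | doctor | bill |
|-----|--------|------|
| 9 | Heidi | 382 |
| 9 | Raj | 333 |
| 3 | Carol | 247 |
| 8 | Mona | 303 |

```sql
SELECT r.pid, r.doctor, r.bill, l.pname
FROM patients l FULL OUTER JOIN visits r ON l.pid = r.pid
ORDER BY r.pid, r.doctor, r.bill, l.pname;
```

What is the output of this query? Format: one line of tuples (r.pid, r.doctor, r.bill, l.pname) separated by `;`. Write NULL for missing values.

FULL OUTER JOIN keeps every row from both sides; unmatched rows get NULL for the other side's columns.
Matching on l.pid = r.pid.
- l (pid=8) pairs with 1 row(s) of r.
- l (pid=3) pairs with 1 row(s) of r.
- l (pid=9) pairs with 2 row(s) of r.
- l (pid=3) pairs with 1 row(s) of r.
After projecting and ordering:
r.pid | r.doctor | r.bill | l.pname
3 | Carol | 247 | Grace
3 | Carol | 247 | Judy
8 | Mona | 303 | Zane
9 | Heidi | 382 | Heidi
9 | Raj | 333 | Heidi

(3, Carol, 247, Grace); (3, Carol, 247, Judy); (8, Mona, 303, Zane); (9, Heidi, 382, Heidi); (9, Raj, 333, Heidi)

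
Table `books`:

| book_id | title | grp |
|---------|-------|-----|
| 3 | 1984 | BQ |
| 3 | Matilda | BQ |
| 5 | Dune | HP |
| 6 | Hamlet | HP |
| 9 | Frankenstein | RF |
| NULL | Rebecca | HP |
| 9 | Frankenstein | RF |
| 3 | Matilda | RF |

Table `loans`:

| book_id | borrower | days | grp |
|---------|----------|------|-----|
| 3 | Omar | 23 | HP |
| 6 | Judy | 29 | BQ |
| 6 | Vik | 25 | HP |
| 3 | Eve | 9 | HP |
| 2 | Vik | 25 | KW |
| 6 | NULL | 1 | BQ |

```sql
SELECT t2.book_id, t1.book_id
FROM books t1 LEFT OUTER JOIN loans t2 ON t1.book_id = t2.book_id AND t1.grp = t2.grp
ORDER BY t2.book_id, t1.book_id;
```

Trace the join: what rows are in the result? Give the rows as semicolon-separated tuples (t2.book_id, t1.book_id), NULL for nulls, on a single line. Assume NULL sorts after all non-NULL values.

(6, 6); (NULL, 3); (NULL, 3); (NULL, 3); (NULL, 5); (NULL, 9); (NULL, 9); (NULL, NULL)

LEFT JOIN keeps every row from `books`; unmatched rows get NULL for `loans`'s columns.
Matching on t1.book_id = t2.book_id AND t1.grp = t2.grp. A NULL in a compared column never satisfies the condition.
Matched pairs: 1; unmatched t1 rows kept: 7.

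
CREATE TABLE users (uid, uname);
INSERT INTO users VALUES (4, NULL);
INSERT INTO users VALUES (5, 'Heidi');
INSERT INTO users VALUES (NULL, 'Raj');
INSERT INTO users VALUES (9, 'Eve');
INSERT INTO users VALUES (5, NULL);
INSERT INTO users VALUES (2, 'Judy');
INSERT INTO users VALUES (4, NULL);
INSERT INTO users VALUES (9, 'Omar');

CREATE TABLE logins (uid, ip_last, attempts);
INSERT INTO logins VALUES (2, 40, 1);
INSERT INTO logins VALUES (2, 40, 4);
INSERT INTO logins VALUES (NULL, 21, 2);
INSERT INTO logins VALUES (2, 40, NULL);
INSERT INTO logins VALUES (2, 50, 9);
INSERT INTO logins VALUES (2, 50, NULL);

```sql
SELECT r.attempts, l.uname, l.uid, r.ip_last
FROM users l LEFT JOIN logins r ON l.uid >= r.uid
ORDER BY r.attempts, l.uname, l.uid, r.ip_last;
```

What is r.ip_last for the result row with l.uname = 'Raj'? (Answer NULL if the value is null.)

LEFT JOIN keeps every row from `users`; unmatched rows get NULL for `logins`'s columns.
Matching on l.uid >= r.uid. A NULL in a compared column never satisfies the condition.
- uid=4: 5 matching r row(s), so 5 row(s) emitted.
- uid=5: 5 matching r row(s), so 5 row(s) emitted.
- uid=NULL: no r row matches, row kept with r columns NULL.
- uid=9: 5 matching r row(s), so 5 row(s) emitted.
- uid=5: 5 matching r row(s), so 5 row(s) emitted.
- uid=2: 5 matching r row(s), so 5 row(s) emitted.
- uid=4: 5 matching r row(s), so 5 row(s) emitted.
- uid=9: 5 matching r row(s), so 5 row(s) emitted.

NULL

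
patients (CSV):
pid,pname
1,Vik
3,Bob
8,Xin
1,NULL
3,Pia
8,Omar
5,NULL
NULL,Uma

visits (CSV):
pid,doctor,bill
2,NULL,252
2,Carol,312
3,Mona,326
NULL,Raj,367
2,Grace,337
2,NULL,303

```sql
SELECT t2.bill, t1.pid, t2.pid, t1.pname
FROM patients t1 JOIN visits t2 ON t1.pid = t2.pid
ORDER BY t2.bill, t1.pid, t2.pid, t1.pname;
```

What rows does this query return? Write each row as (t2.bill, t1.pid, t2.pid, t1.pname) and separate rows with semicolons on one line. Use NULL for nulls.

INNER JOIN keeps only pairs where the ON condition holds.
Matching on t1.pid = t2.pid. A NULL in a compared column never satisfies the condition.
- t1[0] pid=1 → no match; dropped.
- t1[1] pid=3 → 1 match(es) in t2 → 1 row(s).
- t1[2] pid=8 → no match; dropped.
- t1[3] pid=1 → no match; dropped.
- t1[4] pid=3 → 1 match(es) in t2 → 1 row(s).
- t1[5] pid=8 → no match; dropped.
- t1[6] pid=5 → no match; dropped.
- t1[7] pid=NULL → no match; dropped.
After projecting and ordering:
t2.bill | t1.pid | t2.pid | t1.pname
326 | 3 | 3 | Bob
326 | 3 | 3 | Pia

(326, 3, 3, Bob); (326, 3, 3, Pia)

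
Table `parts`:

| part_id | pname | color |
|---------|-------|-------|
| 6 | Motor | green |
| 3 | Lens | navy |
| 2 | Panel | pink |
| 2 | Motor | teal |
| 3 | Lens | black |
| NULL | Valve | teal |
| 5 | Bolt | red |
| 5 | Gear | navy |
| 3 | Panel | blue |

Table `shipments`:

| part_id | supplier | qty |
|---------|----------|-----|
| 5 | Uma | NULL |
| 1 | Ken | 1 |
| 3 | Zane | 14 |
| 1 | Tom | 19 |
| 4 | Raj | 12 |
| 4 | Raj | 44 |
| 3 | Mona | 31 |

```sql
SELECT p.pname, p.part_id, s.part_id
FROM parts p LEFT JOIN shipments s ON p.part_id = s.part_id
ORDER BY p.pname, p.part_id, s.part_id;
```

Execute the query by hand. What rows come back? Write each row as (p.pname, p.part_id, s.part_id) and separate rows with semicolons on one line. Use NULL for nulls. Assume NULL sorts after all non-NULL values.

LEFT JOIN keeps every row from `parts`; unmatched rows get NULL for `shipments`'s columns.
Matching on p.part_id = s.part_id. A NULL in a compared column never satisfies the condition.
- part_id=6: no s row matches, row kept with s columns NULL.
- part_id=3: 2 matching s row(s), so 2 row(s) emitted.
- part_id=2: no s row matches, row kept with s columns NULL.
- part_id=2: no s row matches, row kept with s columns NULL.
- part_id=3: 2 matching s row(s), so 2 row(s) emitted.
- part_id=NULL: no s row matches, row kept with s columns NULL.
- part_id=5: 1 matching s row(s), so 1 row(s) emitted.
- part_id=5: 1 matching s row(s), so 1 row(s) emitted.
- part_id=3: 2 matching s row(s), so 2 row(s) emitted.

(Bolt, 5, 5); (Gear, 5, 5); (Lens, 3, 3); (Lens, 3, 3); (Lens, 3, 3); (Lens, 3, 3); (Motor, 2, NULL); (Motor, 6, NULL); (Panel, 2, NULL); (Panel, 3, 3); (Panel, 3, 3); (Valve, NULL, NULL)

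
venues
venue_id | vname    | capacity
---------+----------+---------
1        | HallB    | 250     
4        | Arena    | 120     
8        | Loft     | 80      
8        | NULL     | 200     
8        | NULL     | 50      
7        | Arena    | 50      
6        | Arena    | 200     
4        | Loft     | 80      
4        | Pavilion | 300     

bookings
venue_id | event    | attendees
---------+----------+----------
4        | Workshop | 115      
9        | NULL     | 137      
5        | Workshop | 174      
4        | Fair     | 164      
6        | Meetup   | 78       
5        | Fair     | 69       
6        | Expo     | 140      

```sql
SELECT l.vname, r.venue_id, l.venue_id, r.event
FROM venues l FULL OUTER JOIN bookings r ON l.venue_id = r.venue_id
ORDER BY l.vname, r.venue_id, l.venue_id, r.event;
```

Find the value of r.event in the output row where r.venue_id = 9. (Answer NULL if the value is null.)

NULL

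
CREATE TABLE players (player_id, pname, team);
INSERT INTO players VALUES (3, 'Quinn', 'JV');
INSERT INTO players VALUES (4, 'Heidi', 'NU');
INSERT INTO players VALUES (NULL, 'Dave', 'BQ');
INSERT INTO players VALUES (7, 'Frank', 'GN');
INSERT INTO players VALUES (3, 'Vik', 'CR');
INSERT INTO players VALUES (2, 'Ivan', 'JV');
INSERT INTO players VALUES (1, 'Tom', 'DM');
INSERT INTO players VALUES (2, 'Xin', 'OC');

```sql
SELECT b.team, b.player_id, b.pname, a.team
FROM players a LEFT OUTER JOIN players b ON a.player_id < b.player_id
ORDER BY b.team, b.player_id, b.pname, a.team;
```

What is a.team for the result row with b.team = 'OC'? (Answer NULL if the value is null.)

LEFT JOIN keeps every row from `players a`; unmatched rows get NULL for `players b`'s columns.
Matching on a.player_id < b.player_id. A NULL in a compared column never satisfies the condition.
Matched pairs: 19; unmatched a rows kept: 2.

DM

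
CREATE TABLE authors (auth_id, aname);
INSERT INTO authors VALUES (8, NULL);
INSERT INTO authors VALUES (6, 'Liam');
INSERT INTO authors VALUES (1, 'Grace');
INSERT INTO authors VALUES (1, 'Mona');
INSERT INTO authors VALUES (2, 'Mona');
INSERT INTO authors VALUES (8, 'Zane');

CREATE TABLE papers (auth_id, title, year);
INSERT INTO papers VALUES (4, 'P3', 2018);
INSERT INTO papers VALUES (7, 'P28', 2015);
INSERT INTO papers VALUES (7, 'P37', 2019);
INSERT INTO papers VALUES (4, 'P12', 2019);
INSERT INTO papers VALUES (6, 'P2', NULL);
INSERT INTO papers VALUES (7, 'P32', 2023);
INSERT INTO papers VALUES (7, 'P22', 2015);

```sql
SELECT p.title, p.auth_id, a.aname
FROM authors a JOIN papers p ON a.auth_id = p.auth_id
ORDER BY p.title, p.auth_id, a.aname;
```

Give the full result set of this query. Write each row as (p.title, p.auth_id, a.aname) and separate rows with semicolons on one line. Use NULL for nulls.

(P2, 6, Liam)

INNER JOIN keeps only pairs where the ON condition holds.
Matching on a.auth_id = p.auth_id.
- a row (auth_id=8): no match → dropped.
- a row (auth_id=6): matches 1 p row(s) → 1 output row(s).
- a row (auth_id=1): no match → dropped.
- a row (auth_id=1): no match → dropped.
- a row (auth_id=2): no match → dropped.
- a row (auth_id=8): no match → dropped.
After projecting and ordering:
p.title | p.auth_id | a.aname
P2 | 6 | Liam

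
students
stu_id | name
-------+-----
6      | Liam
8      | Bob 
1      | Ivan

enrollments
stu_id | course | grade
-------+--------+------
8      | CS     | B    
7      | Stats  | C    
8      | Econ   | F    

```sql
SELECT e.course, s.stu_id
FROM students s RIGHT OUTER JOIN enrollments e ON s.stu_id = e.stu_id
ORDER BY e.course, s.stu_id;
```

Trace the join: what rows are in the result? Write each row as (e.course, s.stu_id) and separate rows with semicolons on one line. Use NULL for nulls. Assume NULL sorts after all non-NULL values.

(CS, 8); (Econ, 8); (Stats, NULL)

RIGHT JOIN keeps every row from `enrollments`; unmatched rows get NULL for `students`'s columns.
Matching on s.stu_id = e.stu_id.
Matched pairs: 2; unmatched e rows kept: 1.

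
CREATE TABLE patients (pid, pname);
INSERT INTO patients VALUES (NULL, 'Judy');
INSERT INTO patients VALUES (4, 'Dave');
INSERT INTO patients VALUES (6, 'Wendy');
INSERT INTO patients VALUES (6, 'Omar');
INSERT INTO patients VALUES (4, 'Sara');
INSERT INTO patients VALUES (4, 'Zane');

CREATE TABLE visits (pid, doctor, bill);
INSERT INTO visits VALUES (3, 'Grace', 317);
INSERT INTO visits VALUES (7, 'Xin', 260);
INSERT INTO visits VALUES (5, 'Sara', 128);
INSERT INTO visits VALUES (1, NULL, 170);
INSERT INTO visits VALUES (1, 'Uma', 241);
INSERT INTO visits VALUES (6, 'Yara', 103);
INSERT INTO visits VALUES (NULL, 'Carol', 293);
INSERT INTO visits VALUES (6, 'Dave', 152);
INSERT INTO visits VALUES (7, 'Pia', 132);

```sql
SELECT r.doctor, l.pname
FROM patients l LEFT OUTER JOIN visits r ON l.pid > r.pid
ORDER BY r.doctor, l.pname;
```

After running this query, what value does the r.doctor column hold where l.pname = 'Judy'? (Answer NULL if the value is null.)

NULL

LEFT JOIN keeps every row from `patients`; unmatched rows get NULL for `visits`'s columns.
Matching on l.pid > r.pid. A NULL in a compared column never satisfies the condition.
- l[0] pid=NULL → no match; kept with NULLs on the r side.
- l[1] pid=4 → 3 match(es) in r → 3 row(s).
- l[2] pid=6 → 4 match(es) in r → 4 row(s).
- l[3] pid=6 → 4 match(es) in r → 4 row(s).
- l[4] pid=4 → 3 match(es) in r → 3 row(s).
- l[5] pid=4 → 3 match(es) in r → 3 row(s).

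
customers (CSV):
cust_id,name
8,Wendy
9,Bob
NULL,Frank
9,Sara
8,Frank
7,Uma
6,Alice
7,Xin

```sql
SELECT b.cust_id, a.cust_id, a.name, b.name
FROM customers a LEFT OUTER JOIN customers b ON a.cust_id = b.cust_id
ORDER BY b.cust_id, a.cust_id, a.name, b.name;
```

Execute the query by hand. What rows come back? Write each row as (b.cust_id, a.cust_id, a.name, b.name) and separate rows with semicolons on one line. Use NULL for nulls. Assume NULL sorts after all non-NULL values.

(6, 6, Alice, Alice); (7, 7, Uma, Uma); (7, 7, Uma, Xin); (7, 7, Xin, Uma); (7, 7, Xin, Xin); (8, 8, Frank, Frank); (8, 8, Frank, Wendy); (8, 8, Wendy, Frank); (8, 8, Wendy, Wendy); (9, 9, Bob, Bob); (9, 9, Bob, Sara); (9, 9, Sara, Bob); (9, 9, Sara, Sara); (NULL, NULL, Frank, NULL)

LEFT JOIN keeps every row from `customers a`; unmatched rows get NULL for `customers b`'s columns.
Matching on a.cust_id = b.cust_id. A NULL in a compared column never satisfies the condition.
Matched pairs: 13; unmatched a rows kept: 1.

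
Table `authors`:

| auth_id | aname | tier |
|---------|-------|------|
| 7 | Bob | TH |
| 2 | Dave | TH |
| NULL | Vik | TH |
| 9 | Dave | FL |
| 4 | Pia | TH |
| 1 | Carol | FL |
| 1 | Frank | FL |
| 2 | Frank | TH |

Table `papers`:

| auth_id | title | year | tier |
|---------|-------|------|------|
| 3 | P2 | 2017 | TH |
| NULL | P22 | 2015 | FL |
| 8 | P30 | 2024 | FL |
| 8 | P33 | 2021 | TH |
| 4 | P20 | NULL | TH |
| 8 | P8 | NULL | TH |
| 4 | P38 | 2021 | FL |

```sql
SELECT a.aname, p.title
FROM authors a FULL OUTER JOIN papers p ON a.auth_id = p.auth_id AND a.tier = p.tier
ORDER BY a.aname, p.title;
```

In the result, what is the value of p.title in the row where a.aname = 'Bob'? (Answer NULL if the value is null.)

NULL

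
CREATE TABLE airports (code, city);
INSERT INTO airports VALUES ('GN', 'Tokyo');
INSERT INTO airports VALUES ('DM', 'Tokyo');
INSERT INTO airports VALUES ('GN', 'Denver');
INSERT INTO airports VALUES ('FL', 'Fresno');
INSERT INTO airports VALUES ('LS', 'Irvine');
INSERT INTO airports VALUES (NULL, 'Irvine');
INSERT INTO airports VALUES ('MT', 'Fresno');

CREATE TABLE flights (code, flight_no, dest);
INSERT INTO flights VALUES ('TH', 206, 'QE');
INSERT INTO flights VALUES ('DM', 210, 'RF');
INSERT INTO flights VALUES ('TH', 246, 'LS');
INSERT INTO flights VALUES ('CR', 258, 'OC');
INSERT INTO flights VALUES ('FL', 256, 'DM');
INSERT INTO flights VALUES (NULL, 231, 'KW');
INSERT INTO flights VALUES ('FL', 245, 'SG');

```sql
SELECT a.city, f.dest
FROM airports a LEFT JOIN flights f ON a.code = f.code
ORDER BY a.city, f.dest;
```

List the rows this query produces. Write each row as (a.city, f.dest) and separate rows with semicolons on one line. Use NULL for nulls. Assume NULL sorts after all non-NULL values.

(Denver, NULL); (Fresno, DM); (Fresno, SG); (Fresno, NULL); (Irvine, NULL); (Irvine, NULL); (Tokyo, RF); (Tokyo, NULL)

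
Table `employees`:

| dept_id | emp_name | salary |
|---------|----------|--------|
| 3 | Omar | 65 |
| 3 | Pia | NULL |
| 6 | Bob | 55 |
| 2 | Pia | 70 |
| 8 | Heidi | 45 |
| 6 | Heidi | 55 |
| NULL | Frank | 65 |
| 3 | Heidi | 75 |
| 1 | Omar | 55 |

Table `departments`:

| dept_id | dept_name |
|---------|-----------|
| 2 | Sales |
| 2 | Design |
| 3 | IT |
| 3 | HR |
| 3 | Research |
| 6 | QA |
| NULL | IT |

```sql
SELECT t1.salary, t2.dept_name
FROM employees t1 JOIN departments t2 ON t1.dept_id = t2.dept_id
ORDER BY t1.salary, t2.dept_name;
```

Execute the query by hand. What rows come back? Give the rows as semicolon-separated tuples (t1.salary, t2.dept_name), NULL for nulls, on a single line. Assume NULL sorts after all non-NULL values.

INNER JOIN keeps only pairs where the ON condition holds.
Matching on t1.dept_id = t2.dept_id. A NULL in a compared column never satisfies the condition.
- t1 row (dept_id=3): matches 3 t2 row(s) → 3 output row(s).
- t1 row (dept_id=3): matches 3 t2 row(s) → 3 output row(s).
- t1 row (dept_id=6): matches 1 t2 row(s) → 1 output row(s).
- t1 row (dept_id=2): matches 2 t2 row(s) → 2 output row(s).
- t1 row (dept_id=8): no match → dropped.
- t1 row (dept_id=6): matches 1 t2 row(s) → 1 output row(s).
- t1 row (dept_id=NULL): no match → dropped.
- t1 row (dept_id=3): matches 3 t2 row(s) → 3 output row(s).
- t1 row (dept_id=1): no match → dropped.

(55, QA); (55, QA); (65, HR); (65, IT); (65, Research); (70, Design); (70, Sales); (75, HR); (75, IT); (75, Research); (NULL, HR); (NULL, IT); (NULL, Research)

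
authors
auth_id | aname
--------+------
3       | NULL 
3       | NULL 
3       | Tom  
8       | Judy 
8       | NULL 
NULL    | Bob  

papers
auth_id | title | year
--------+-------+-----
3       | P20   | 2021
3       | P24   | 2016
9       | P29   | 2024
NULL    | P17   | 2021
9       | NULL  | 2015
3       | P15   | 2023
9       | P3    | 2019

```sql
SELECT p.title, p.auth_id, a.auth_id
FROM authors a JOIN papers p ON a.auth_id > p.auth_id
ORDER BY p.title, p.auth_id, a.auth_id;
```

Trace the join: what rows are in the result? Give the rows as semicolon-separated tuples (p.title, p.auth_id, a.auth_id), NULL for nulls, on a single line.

INNER JOIN keeps only pairs where the ON condition holds.
Matching on a.auth_id > p.auth_id. A NULL in a compared column never satisfies the condition.
- a (auth_id=3) has no partner → excluded.
- a (auth_id=3) has no partner → excluded.
- a (auth_id=3) has no partner → excluded.
- a (auth_id=8) pairs with 3 row(s) of p.
- a (auth_id=8) pairs with 3 row(s) of p.
- a (auth_id=NULL) has no partner → excluded.
After projecting and ordering:
p.title | p.auth_id | a.auth_id
P15 | 3 | 8
P15 | 3 | 8
P20 | 3 | 8
P20 | 3 | 8
P24 | 3 | 8
P24 | 3 | 8

(P15, 3, 8); (P15, 3, 8); (P20, 3, 8); (P20, 3, 8); (P24, 3, 8); (P24, 3, 8)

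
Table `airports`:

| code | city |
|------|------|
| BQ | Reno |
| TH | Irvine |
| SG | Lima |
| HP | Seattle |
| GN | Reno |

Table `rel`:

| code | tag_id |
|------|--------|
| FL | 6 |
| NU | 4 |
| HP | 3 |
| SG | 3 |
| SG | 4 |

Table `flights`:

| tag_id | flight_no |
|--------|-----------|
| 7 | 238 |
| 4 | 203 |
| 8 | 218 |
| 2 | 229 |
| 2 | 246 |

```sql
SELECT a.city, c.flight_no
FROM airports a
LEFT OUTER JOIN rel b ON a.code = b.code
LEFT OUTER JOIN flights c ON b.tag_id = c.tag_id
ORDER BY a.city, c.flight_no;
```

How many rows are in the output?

6

Joins associate left-to-right: airports LEFT JOIN rel on code gives 6 intermediate row(s).
Then LEFT JOIN `flights c` on tag_id: each of those 6 rows is kept; rows whose b.tag_id has no match in c get NULL for c's columns.
Result: 6 row(s).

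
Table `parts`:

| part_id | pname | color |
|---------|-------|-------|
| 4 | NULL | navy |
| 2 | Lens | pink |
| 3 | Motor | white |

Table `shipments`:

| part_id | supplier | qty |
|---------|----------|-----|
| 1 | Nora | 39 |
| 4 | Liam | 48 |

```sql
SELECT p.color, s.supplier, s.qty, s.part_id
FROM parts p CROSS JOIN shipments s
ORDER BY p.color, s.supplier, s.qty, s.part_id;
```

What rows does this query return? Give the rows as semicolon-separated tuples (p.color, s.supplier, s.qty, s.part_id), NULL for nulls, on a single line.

(navy, Liam, 48, 4); (navy, Nora, 39, 1); (pink, Liam, 48, 4); (pink, Nora, 39, 1); (white, Liam, 48, 4); (white, Nora, 39, 1)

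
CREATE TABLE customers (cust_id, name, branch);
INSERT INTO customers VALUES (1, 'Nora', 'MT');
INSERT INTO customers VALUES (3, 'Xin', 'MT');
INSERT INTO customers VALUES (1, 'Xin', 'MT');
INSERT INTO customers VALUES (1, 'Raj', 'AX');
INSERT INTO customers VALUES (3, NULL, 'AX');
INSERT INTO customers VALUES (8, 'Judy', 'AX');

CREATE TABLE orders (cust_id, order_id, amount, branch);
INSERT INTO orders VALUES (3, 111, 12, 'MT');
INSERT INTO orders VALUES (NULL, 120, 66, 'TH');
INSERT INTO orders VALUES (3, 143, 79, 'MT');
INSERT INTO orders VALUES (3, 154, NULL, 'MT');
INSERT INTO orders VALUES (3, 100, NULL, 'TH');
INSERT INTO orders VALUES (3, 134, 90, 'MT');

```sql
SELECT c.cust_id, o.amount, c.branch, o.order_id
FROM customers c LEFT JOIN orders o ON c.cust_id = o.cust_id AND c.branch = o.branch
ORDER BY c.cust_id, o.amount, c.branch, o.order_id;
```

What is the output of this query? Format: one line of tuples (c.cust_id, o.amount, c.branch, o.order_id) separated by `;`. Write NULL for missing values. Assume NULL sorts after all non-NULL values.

LEFT JOIN keeps every row from `customers`; unmatched rows get NULL for `orders`'s columns.
Matching on c.cust_id = o.cust_id AND c.branch = o.branch. A NULL in a compared column never satisfies the condition.
Matched pairs: 4; unmatched c rows kept: 5.

(1, NULL, AX, NULL); (1, NULL, MT, NULL); (1, NULL, MT, NULL); (3, 12, MT, 111); (3, 79, MT, 143); (3, 90, MT, 134); (3, NULL, AX, NULL); (3, NULL, MT, 154); (8, NULL, AX, NULL)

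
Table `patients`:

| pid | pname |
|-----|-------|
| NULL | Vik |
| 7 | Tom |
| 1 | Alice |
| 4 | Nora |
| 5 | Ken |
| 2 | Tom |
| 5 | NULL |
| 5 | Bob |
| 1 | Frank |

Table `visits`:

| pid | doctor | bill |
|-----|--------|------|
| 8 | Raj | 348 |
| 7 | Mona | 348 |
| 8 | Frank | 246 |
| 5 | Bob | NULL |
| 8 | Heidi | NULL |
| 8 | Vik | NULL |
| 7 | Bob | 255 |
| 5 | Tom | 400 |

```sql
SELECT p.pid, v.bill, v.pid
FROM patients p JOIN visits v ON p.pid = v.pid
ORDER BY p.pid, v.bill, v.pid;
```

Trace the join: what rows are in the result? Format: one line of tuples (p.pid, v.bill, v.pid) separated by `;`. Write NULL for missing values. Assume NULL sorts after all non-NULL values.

(5, 400, 5); (5, 400, 5); (5, 400, 5); (5, NULL, 5); (5, NULL, 5); (5, NULL, 5); (7, 255, 7); (7, 348, 7)

INNER JOIN keeps only pairs where the ON condition holds.
Matching on p.pid = v.pid. A NULL in a compared column never satisfies the condition.
- p row (pid=NULL): no match → dropped.
- p row (pid=7): matches 2 v row(s) → 2 output row(s).
- p row (pid=1): no match → dropped.
- p row (pid=4): no match → dropped.
- p row (pid=5): matches 2 v row(s) → 2 output row(s).
- p row (pid=2): no match → dropped.
- p row (pid=5): matches 2 v row(s) → 2 output row(s).
- p row (pid=5): matches 2 v row(s) → 2 output row(s).
- p row (pid=1): no match → dropped.
After projecting and ordering:
p.pid | v.bill | v.pid
5 | 400 | 5
5 | 400 | 5
5 | 400 | 5
5 | NULL | 5
5 | NULL | 5
5 | NULL | 5
7 | 255 | 7
7 | 348 | 7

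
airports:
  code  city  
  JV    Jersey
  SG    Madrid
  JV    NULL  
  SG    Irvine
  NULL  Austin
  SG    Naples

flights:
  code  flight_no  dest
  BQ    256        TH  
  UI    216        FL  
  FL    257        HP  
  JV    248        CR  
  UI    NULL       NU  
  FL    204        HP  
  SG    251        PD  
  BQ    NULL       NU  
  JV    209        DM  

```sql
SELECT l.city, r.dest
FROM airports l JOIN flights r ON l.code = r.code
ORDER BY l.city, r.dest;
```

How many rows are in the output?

INNER JOIN keeps only pairs where the ON condition holds.
Matching on l.code = r.code. A NULL in a compared column never satisfies the condition.
- l row (code=JV): matches 2 r row(s) → 2 output row(s).
- l row (code=SG): matches 1 r row(s) → 1 output row(s).
- l row (code=JV): matches 2 r row(s) → 2 output row(s).
- l row (code=SG): matches 1 r row(s) → 1 output row(s).
- l row (code=NULL): no match → dropped.
- l row (code=SG): matches 1 r row(s) → 1 output row(s).
Total: 7 rows.

7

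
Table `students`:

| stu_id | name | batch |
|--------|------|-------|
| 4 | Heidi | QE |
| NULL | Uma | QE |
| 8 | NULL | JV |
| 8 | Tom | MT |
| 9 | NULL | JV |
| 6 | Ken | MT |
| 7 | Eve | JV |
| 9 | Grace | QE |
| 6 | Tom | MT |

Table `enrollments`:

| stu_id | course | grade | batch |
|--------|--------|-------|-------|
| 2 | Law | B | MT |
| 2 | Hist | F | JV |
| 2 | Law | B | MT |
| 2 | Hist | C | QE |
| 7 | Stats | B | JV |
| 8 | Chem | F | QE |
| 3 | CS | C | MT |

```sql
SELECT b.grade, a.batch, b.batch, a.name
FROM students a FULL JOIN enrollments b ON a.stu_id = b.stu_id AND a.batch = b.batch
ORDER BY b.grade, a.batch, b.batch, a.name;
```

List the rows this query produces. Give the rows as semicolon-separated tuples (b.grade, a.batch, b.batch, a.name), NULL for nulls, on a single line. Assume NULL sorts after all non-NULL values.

FULL OUTER JOIN keeps every row from both sides; unmatched rows get NULL for the other side's columns.
Matching on a.stu_id = b.stu_id AND a.batch = b.batch. A NULL in a compared column never satisfies the condition.
Matched pairs: 1; unmatched a rows kept: 8; unmatched b rows kept: 6.

(B, JV, JV, Eve); (B, NULL, MT, NULL); (B, NULL, MT, NULL); (C, NULL, MT, NULL); (C, NULL, QE, NULL); (F, NULL, JV, NULL); (F, NULL, QE, NULL); (NULL, JV, NULL, NULL); (NULL, JV, NULL, NULL); (NULL, MT, NULL, Ken); (NULL, MT, NULL, Tom); (NULL, MT, NULL, Tom); (NULL, QE, NULL, Grace); (NULL, QE, NULL, Heidi); (NULL, QE, NULL, Uma)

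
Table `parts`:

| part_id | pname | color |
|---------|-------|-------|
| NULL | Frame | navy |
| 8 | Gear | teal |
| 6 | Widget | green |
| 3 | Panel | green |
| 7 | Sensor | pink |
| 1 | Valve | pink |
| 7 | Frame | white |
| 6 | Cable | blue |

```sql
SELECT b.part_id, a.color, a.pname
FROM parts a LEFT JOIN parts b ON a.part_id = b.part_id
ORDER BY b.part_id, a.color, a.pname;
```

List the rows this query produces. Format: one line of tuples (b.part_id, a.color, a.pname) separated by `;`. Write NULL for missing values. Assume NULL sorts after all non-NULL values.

(1, pink, Valve); (3, green, Panel); (6, blue, Cable); (6, blue, Cable); (6, green, Widget); (6, green, Widget); (7, pink, Sensor); (7, pink, Sensor); (7, white, Frame); (7, white, Frame); (8, teal, Gear); (NULL, navy, Frame)

LEFT JOIN keeps every row from `parts a`; unmatched rows get NULL for `parts b`'s columns.
Matching on a.part_id = b.part_id. A NULL in a compared column never satisfies the condition.
- a[0] part_id=NULL → no match; kept with NULLs on the b side.
- a[1] part_id=8 → 1 match(es) in b → 1 row(s).
- a[2] part_id=6 → 2 match(es) in b → 2 row(s).
- a[3] part_id=3 → 1 match(es) in b → 1 row(s).
- a[4] part_id=7 → 2 match(es) in b → 2 row(s).
- a[5] part_id=1 → 1 match(es) in b → 1 row(s).
- a[6] part_id=7 → 2 match(es) in b → 2 row(s).
- a[7] part_id=6 → 2 match(es) in b → 2 row(s).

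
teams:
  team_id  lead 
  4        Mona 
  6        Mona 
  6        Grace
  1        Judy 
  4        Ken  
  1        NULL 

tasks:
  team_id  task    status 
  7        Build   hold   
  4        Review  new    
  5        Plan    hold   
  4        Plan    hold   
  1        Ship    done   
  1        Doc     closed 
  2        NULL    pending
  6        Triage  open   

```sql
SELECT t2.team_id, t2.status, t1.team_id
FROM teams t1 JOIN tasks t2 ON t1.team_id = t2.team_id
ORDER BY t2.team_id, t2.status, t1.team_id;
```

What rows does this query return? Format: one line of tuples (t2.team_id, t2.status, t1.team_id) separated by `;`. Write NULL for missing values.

(1, closed, 1); (1, closed, 1); (1, done, 1); (1, done, 1); (4, hold, 4); (4, hold, 4); (4, new, 4); (4, new, 4); (6, open, 6); (6, open, 6)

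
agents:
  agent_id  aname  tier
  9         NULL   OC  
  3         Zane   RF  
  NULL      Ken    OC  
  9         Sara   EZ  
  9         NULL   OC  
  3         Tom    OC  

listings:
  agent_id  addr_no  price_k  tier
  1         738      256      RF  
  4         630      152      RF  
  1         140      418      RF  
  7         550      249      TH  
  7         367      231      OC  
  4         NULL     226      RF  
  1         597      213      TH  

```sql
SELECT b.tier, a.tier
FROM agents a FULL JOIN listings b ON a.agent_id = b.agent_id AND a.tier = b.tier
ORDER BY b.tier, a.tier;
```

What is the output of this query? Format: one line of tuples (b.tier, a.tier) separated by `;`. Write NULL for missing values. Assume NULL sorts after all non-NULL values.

FULL OUTER JOIN keeps every row from both sides; unmatched rows get NULL for the other side's columns.
Matching on a.agent_id = b.agent_id AND a.tier = b.tier. A NULL in a compared column never satisfies the condition.
- a[0] agent_id=9, tier=OC → no match; kept with NULLs on the b side.
- a[1] agent_id=3, tier=RF → no match; kept with NULLs on the b side.
- a[2] agent_id=NULL, tier=OC → no match; kept with NULLs on the b side.
- a[3] agent_id=9, tier=EZ → no match; kept with NULLs on the b side.
- a[4] agent_id=9, tier=OC → no match; kept with NULLs on the b side.
- a[5] agent_id=3, tier=OC → no match; kept with NULLs on the b side.
- plus 7 unmatched b row(s), each kept with NULL a columns.

(OC, NULL); (RF, NULL); (RF, NULL); (RF, NULL); (RF, NULL); (TH, NULL); (TH, NULL); (NULL, EZ); (NULL, OC); (NULL, OC); (NULL, OC); (NULL, OC); (NULL, RF)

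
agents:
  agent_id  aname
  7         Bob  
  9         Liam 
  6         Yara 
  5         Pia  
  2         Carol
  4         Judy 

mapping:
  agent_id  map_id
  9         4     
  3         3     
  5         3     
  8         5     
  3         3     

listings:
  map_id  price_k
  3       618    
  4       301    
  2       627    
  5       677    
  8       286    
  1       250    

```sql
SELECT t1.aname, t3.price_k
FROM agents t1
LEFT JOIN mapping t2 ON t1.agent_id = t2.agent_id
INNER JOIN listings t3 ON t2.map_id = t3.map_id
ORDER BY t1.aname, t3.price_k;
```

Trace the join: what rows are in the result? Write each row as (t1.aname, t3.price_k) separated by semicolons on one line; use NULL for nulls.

(Liam, 301); (Pia, 618)

Evaluate left to right. First `agents t1 LEFT JOIN mapping t2` on agent_id: 6 row(s).
Then INNER JOIN `listings t3` on map_id: keep only rows whose t2.map_id appears in t3.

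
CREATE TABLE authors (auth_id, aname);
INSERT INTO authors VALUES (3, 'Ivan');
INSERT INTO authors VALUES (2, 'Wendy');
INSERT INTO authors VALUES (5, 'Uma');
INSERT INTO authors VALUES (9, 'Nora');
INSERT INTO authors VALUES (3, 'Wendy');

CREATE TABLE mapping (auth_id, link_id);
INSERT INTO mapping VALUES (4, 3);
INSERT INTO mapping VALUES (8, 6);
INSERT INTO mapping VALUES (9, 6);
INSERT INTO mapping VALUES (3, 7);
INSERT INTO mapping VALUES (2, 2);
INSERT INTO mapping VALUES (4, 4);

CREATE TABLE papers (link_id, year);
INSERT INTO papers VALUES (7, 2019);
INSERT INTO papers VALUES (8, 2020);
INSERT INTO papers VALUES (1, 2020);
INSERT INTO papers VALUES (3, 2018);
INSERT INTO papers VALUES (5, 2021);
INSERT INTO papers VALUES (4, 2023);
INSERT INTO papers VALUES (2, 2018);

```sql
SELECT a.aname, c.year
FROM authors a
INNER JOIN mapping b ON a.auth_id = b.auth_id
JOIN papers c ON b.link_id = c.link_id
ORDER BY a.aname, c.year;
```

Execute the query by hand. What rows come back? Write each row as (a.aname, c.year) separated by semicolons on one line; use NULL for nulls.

Evaluate left to right. First `authors a INNER JOIN mapping b` on auth_id: 4 row(s).
Then INNER JOIN `papers c` on link_id: keep only rows whose b.link_id appears in c.

(Ivan, 2019); (Wendy, 2018); (Wendy, 2019)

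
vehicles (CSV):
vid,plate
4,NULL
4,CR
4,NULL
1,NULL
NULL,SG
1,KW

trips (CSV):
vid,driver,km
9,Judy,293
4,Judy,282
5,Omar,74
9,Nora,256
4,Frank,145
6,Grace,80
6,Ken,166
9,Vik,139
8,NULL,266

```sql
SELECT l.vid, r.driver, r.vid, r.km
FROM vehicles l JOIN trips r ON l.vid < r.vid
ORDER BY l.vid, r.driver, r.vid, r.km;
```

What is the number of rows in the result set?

39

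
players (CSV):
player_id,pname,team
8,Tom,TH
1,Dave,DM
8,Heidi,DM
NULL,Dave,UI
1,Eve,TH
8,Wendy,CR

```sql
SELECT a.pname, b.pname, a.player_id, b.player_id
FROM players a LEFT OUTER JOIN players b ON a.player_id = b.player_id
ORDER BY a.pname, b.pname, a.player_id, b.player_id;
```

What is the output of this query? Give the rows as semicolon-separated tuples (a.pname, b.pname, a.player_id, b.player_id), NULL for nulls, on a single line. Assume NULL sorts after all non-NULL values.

LEFT JOIN keeps every row from `players a`; unmatched rows get NULL for `players b`'s columns.
Matching on a.player_id = b.player_id. A NULL in a compared column never satisfies the condition.
- a[0] player_id=8 → 3 match(es) in b → 3 row(s).
- a[1] player_id=1 → 2 match(es) in b → 2 row(s).
- a[2] player_id=8 → 3 match(es) in b → 3 row(s).
- a[3] player_id=NULL → no match; kept with NULLs on the b side.
- a[4] player_id=1 → 2 match(es) in b → 2 row(s).
- a[5] player_id=8 → 3 match(es) in b → 3 row(s).

(Dave, Dave, 1, 1); (Dave, Eve, 1, 1); (Dave, NULL, NULL, NULL); (Eve, Dave, 1, 1); (Eve, Eve, 1, 1); (Heidi, Heidi, 8, 8); (Heidi, Tom, 8, 8); (Heidi, Wendy, 8, 8); (Tom, Heidi, 8, 8); (Tom, Tom, 8, 8); (Tom, Wendy, 8, 8); (Wendy, Heidi, 8, 8); (Wendy, Tom, 8, 8); (Wendy, Wendy, 8, 8)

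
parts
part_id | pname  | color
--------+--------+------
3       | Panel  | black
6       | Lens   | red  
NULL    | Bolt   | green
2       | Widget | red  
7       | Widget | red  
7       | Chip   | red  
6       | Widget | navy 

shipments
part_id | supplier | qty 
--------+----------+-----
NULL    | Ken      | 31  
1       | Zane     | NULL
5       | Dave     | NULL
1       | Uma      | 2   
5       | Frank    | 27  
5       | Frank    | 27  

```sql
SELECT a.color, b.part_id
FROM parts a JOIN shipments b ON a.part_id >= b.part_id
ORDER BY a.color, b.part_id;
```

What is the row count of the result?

24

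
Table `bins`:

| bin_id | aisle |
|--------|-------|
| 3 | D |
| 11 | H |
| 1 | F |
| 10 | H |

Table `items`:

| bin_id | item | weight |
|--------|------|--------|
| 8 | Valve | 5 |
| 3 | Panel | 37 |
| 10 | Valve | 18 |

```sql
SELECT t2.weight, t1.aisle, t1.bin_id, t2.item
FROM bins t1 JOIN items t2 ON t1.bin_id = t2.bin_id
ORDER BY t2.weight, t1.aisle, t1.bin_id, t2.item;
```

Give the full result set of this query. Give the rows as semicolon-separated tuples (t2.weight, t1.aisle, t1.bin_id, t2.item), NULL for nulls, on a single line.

(18, H, 10, Valve); (37, D, 3, Panel)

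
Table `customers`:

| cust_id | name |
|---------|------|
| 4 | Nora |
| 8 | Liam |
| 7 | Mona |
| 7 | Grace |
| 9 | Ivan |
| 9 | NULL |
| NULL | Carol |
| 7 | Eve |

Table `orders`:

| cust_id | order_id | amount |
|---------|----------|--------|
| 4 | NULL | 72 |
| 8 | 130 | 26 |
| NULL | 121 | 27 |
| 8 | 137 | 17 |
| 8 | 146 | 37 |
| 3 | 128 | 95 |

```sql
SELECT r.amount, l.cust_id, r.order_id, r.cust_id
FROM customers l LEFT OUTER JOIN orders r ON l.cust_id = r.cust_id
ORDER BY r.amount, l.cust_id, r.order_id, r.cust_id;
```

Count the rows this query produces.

10

LEFT JOIN keeps every row from `customers`; unmatched rows get NULL for `orders`'s columns.
Matching on l.cust_id = r.cust_id. A NULL in a compared column never satisfies the condition.
Matched pairs: 4; unmatched l rows kept: 6.
Total: 4 matched + 6 padded = 10 rows.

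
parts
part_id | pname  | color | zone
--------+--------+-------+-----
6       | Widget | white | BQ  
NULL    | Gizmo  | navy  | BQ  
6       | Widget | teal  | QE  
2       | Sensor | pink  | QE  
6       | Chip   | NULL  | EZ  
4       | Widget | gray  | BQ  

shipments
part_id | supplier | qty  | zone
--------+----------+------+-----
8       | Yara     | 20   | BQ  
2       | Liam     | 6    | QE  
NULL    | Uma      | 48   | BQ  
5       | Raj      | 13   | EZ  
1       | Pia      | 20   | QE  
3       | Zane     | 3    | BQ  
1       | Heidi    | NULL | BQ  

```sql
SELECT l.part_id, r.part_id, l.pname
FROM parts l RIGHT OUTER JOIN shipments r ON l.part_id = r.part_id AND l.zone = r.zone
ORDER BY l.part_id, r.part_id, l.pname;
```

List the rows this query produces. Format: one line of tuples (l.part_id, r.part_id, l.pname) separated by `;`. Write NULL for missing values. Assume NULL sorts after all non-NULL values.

(2, 2, Sensor); (NULL, 1, NULL); (NULL, 1, NULL); (NULL, 3, NULL); (NULL, 5, NULL); (NULL, 8, NULL); (NULL, NULL, NULL)

RIGHT JOIN keeps every row from `shipments`; unmatched rows get NULL for `parts`'s columns.
Matching on l.part_id = r.part_id AND l.zone = r.zone. A NULL in a compared column never satisfies the condition.
- l[0] part_id=6, zone=BQ → no match.
- l[1] part_id=NULL, zone=BQ → no match.
- l[2] part_id=6, zone=QE → no match.
- l[3] part_id=2, zone=QE → 1 match(es) in r → 1 row(s).
- l[4] part_id=6, zone=EZ → no match.
- l[5] part_id=4, zone=BQ → no match.
- 6 row(s) from r found no l partner → padded with NULL.
After projecting and ordering:
l.part_id | r.part_id | l.pname
2 | 2 | Sensor
NULL | 1 | NULL
NULL | 1 | NULL
NULL | 3 | NULL
NULL | 5 | NULL
NULL | 8 | NULL
NULL | NULL | NULL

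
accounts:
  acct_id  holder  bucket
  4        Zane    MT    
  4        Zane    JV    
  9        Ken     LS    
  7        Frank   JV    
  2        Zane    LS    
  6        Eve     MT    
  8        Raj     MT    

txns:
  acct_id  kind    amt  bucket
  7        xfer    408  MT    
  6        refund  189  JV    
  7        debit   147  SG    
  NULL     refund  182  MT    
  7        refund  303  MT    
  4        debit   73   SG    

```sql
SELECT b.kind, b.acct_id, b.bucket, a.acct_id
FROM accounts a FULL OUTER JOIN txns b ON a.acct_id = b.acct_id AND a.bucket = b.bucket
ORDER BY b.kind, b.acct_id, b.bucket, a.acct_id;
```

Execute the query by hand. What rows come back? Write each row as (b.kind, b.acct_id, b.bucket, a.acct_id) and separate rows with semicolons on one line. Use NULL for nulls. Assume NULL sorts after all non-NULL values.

FULL OUTER JOIN keeps every row from both sides; unmatched rows get NULL for the other side's columns.
Matching on a.acct_id = b.acct_id AND a.bucket = b.bucket. A NULL in a compared column never satisfies the condition.
- a (acct_id=4, bucket=MT) has no partner → padded with NULL.
- a (acct_id=4, bucket=JV) has no partner → padded with NULL.
- a (acct_id=9, bucket=LS) has no partner → padded with NULL.
- a (acct_id=7, bucket=JV) has no partner → padded with NULL.
- a (acct_id=2, bucket=LS) has no partner → padded with NULL.
- a (acct_id=6, bucket=MT) has no partner → padded with NULL.
- a (acct_id=8, bucket=MT) has no partner → padded with NULL.
- plus 6 unmatched b row(s), each kept with NULL a columns.

(debit, 4, SG, NULL); (debit, 7, SG, NULL); (refund, 6, JV, NULL); (refund, 7, MT, NULL); (refund, NULL, MT, NULL); (xfer, 7, MT, NULL); (NULL, NULL, NULL, 2); (NULL, NULL, NULL, 4); (NULL, NULL, NULL, 4); (NULL, NULL, NULL, 6); (NULL, NULL, NULL, 7); (NULL, NULL, NULL, 8); (NULL, NULL, NULL, 9)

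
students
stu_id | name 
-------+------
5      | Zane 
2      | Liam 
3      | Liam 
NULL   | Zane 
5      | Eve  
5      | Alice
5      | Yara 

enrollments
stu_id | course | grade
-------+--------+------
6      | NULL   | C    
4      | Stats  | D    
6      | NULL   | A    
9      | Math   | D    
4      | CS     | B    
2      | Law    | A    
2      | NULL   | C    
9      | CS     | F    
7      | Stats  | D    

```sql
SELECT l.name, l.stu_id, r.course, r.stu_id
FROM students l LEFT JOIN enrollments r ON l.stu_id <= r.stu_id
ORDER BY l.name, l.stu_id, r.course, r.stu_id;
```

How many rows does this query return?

LEFT JOIN keeps every row from `students`; unmatched rows get NULL for `enrollments`'s columns.
Matching on l.stu_id <= r.stu_id. A NULL in a compared column never satisfies the condition.
- l[0] stu_id=5 → 5 match(es) in r → 5 row(s).
- l[1] stu_id=2 → 9 match(es) in r → 9 row(s).
- l[2] stu_id=3 → 7 match(es) in r → 7 row(s).
- l[3] stu_id=NULL → no match; kept with NULLs on the r side.
- l[4] stu_id=5 → 5 match(es) in r → 5 row(s).
- l[5] stu_id=5 → 5 match(es) in r → 5 row(s).
- l[6] stu_id=5 → 5 match(es) in r → 5 row(s).
Total: 36 matched + 1 padded = 37 rows.

37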